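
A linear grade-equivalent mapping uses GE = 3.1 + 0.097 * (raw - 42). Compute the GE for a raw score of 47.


raw - median = 47 - 42 = 5
slope * diff = 0.097 * 5 = 0.485
GE = 3.1 + 0.485
GE = 3.585

3.585


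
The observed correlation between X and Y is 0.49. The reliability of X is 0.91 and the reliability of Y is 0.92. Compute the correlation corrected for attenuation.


r_corrected = rxy / sqrt(rxx * ryy)
= 0.49 / sqrt(0.91 * 0.92)
= 0.49 / sqrt(0.8372)
= 0.49 / 0.914986
r_corrected = 0.5355

0.5355


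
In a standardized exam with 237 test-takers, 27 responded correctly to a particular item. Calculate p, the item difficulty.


Item difficulty p = number correct / total examinees
p = 27 / 237
p = 0.1139

0.1139


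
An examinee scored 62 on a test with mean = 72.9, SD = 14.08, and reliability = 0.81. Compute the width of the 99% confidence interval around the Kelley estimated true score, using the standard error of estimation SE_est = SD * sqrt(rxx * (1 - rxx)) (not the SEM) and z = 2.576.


True score estimate = 0.81*62 + 0.19*72.9 = 64.071
SE_est = SD * sqrt(rxx * (1 - rxx)) = 14.08 * sqrt(0.81 * 0.19) = 14.08 * sqrt(0.1539) = 5.523597
CI = T_est +/- z * SE_est, so width = 2 * z * SE_est = 2 * 2.576 * 5.523597
Width = 28.4576

28.4576


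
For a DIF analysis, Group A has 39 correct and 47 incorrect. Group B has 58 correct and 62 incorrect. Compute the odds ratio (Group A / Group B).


Odds_A = 39/47 = 0.8298
Odds_B = 58/62 = 0.9355
OR = Odds_A / Odds_B = 0.8298 / 0.9355
Exactly, OR = (39 * 62) / (47 * 58) = 2418 / 2726
OR = 0.887

0.887


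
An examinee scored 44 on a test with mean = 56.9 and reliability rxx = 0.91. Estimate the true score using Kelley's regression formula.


T_est = rxx * X + (1 - rxx) * mean
T_est = 0.91 * 44 + 0.09 * 56.9
T_est = 40.04 + 5.121
T_est = 45.161

45.161


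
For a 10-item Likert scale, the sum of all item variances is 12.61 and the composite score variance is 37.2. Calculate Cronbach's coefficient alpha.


alpha = (k/(k-1)) * (1 - sum(si^2)/s_total^2)
= (10/9) * (1 - 12.61/37.2)
alpha = 0.7345

0.7345


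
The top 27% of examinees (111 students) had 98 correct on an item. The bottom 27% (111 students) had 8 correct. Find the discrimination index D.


p_upper = 98/111 = 0.8829
p_lower = 8/111 = 0.0721
D = 0.8829 - 0.0721 = 0.8108

0.8108


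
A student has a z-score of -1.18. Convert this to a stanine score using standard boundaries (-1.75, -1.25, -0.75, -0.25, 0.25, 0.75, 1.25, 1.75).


Stanine boundaries: [-1.75, -1.25, -0.75, -0.25, 0.25, 0.75, 1.25, 1.75]
z = -1.18
Check each boundary:
  z >= -1.75 -> could be stanine 2
  z >= -1.25 -> could be stanine 3
  z < -0.75
  z < -0.25
  z < 0.25
  z < 0.75
  z < 1.25
  z < 1.75
Highest qualifying boundary gives stanine = 3

3


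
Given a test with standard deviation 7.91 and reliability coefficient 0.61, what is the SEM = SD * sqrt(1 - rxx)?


SEM = SD * sqrt(1 - rxx)
SEM = 7.91 * sqrt(1 - 0.61)
SEM = 7.91 * sqrt(0.39) = 7.91 * 0.6245
SEM = 4.9398

4.9398


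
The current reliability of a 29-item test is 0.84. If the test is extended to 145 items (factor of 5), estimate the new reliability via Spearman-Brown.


r_new = (n * rxx) / (1 + (n-1) * rxx)
r_new = (5 * 0.84) / (1 + 4 * 0.84)
r_new = 4.2 / 4.36
r_new = 0.9633

0.9633


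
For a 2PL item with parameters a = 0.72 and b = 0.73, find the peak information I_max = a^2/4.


For 2PL, max info at theta = b = 0.73
I_max = a^2 / 4 = 0.72^2 / 4
= 0.5184 / 4
I_max = 0.1296

0.1296


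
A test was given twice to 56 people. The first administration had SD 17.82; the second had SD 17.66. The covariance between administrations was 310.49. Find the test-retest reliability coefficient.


r = cov(X,Y) / (SD_X * SD_Y)
r = 310.49 / (17.82 * 17.66)
r = 310.49 / 314.7012
r = 0.9866

0.9866


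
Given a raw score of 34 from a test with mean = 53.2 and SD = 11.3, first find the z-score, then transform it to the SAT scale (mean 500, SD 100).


z = (X - mean) / SD = (34 - 53.2) / 11.3
z = -19.2 / 11.3
z = -1.6991
SAT-scale = SAT = 500 + 100z
Carry z at full precision (z = -19.2 / 11.3) into the conversion:
SAT-scale = 500 + 100 * (-19.2 / 11.3) = 500 + -1920 / 11.3
SAT-scale = 500 + -169.9115
SAT-scale = 330.0885

330.0885


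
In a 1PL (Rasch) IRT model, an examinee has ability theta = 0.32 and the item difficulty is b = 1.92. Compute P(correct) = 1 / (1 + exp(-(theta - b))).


theta - b = 0.32 - 1.92 = -1.6
exp(-(theta - b)) = exp(1.6) = 4.953
P = 1 / (1 + 4.953)
P = 0.168

0.168


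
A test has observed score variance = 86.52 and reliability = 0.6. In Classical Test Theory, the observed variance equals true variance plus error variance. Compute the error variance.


var_true = rxx * var_obs = 0.6 * 86.52 = 51.912
var_error = var_obs - var_true
var_error = 86.52 - 51.912
var_error = 34.608

34.608


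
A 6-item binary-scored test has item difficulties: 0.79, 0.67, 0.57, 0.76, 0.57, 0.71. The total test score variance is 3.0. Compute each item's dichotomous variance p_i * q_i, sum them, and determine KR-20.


For each item, compute p_i * q_i:
  Item 1: 0.79 * 0.21 = 0.1659
  Item 2: 0.67 * 0.33 = 0.2211
  Item 3: 0.57 * 0.43 = 0.2451
  Item 4: 0.76 * 0.24 = 0.1824
  Item 5: 0.57 * 0.43 = 0.2451
  Item 6: 0.71 * 0.29 = 0.2059
Sum(p_i * q_i) = 0.1659 + 0.2211 + 0.2451 + 0.1824 + 0.2451 + 0.2059 = 1.2655
KR-20 = (k/(k-1)) * (1 - Sum(p_i*q_i) / Var_total)
= (6/5) * (1 - 1.2655/3.0)
= 1.2 * 0.5782
KR-20 = 0.6938

0.6938


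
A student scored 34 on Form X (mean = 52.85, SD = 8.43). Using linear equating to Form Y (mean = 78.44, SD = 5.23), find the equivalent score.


slope = SD_Y / SD_X = 5.23 / 8.43 ~ 0.6204
intercept = mean_Y - slope * mean_X = 78.44 - (5.23 / 8.43) * 52.85 ~ 45.6517
Y = slope * X + intercept. To avoid rounding drift from the rounded slope/intercept, evaluate the equivalent form Y = mean_Y + SD_Y * (X - mean_X) / SD_X at full precision:
Y = 78.44 + 5.23 * (34 - 52.85) / 8.43
Y = 78.44 - 5.23 * 18.85 / 8.43
Y = 78.44 - 98.5855 / 8.43
Y = 78.44 - 11.6946
Y = 66.7454

66.7454


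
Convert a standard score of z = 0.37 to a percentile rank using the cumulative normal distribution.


CDF(z) = 0.5 * (1 + erf(z/sqrt(2)))
erf(0.2616) = 0.2886
CDF = 0.6443
Percentile rank = 0.6443 * 100 = 64.43

64.43


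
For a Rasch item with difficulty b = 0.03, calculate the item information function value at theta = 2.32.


P = 1/(1+exp(-(2.32-0.03))) = 0.908
I = P*(1-P) = 0.908 * 0.092
I = 0.0835

0.0835


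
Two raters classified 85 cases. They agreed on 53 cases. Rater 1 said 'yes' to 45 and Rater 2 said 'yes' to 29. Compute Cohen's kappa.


P_o = 53/85 = 0.623529
P_e = (45*29 + 40*56) / 7225 = 0.490657
kappa = (P_o - P_e) / (1 - P_e)
kappa = (0.623529 - 0.490657) / (1 - 0.490657)
kappa = 0.2609

0.2609


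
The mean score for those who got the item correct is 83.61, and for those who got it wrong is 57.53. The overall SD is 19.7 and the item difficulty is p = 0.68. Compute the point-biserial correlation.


q = 1 - p = 0.32
rpb = ((M1 - M0) / SD) * sqrt(p * q)
rpb = ((83.61 - 57.53) / 19.7) * sqrt(0.68 * 0.32)
rpb = 0.6175

0.6175


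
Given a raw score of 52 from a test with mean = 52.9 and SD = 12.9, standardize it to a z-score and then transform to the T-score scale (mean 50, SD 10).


z = (X - mean) / SD = (52 - 52.9) / 12.9
z = -0.9 / 12.9
z = -0.0698
T-score = T = 50 + 10z
Carry z at full precision (z = -0.9 / 12.9) into the conversion:
T-score = 50 + 10 * (-0.9 / 12.9) = 50 + -9 / 12.9
T-score = 50 + -0.6977
T-score = 49.3023

49.3023


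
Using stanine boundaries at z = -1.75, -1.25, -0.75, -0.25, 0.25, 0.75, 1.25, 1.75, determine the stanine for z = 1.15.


Stanine boundaries: [-1.75, -1.25, -0.75, -0.25, 0.25, 0.75, 1.25, 1.75]
z = 1.15
Check each boundary:
  z >= -1.75 -> could be stanine 2
  z >= -1.25 -> could be stanine 3
  z >= -0.75 -> could be stanine 4
  z >= -0.25 -> could be stanine 5
  z >= 0.25 -> could be stanine 6
  z >= 0.75 -> could be stanine 7
  z < 1.25
  z < 1.75
Highest qualifying boundary gives stanine = 7

7


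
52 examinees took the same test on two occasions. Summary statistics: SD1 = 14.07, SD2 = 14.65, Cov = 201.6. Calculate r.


r = cov(X,Y) / (SD_X * SD_Y)
r = 201.6 / (14.07 * 14.65)
r = 201.6 / 206.1255
r = 0.978

0.978


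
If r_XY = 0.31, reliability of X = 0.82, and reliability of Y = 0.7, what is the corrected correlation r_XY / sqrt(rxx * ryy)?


r_corrected = rxy / sqrt(rxx * ryy)
= 0.31 / sqrt(0.82 * 0.7)
= 0.31 / sqrt(0.574)
= 0.31 / 0.757628
r_corrected = 0.4092

0.4092


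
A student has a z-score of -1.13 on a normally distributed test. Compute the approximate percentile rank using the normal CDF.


CDF(z) = 0.5 * (1 + erf(z/sqrt(2)))
erf(-0.799) = -0.7415
CDF = 0.1292
Percentile rank = 0.1292 * 100 = 12.92

12.92


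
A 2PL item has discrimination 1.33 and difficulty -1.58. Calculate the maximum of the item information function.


For 2PL, max info at theta = b = -1.58
I_max = a^2 / 4 = 1.33^2 / 4
= 1.7689 / 4
I_max = 0.4422

0.4422


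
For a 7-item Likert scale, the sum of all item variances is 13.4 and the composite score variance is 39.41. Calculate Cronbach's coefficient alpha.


alpha = (k/(k-1)) * (1 - sum(si^2)/s_total^2)
= (7/6) * (1 - 13.4/39.41)
alpha = 0.77

0.77


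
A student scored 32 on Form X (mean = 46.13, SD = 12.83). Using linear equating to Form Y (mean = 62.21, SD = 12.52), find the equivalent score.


slope = SD_Y / SD_X = 12.52 / 12.83 ~ 0.9758
intercept = mean_Y - slope * mean_X = 62.21 - (12.52 / 12.83) * 46.13 ~ 17.1946
Y = slope * X + intercept. To avoid rounding drift from the rounded slope/intercept, evaluate the equivalent form Y = mean_Y + SD_Y * (X - mean_X) / SD_X at full precision:
Y = 62.21 + 12.52 * (32 - 46.13) / 12.83
Y = 62.21 - 12.52 * 14.13 / 12.83
Y = 62.21 - 176.9076 / 12.83
Y = 62.21 - 13.7886
Y = 48.4214

48.4214


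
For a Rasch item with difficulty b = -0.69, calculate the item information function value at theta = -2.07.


P = 1/(1+exp(-(-2.07--0.69))) = 0.201
I = P*(1-P) = 0.201 * 0.799
I = 0.1606

0.1606


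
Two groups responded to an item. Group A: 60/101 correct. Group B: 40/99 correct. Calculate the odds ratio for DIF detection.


Odds_A = 60/41 = 1.4634
Odds_B = 40/59 = 0.678
OR = Odds_A / Odds_B = 1.4634 / 0.678
Exactly, OR = (60 * 59) / (41 * 40) = 3540 / 1640
OR = 2.1585

2.1585


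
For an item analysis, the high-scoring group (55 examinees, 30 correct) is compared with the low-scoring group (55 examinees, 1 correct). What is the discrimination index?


p_upper = 30/55 = 0.5455
p_lower = 1/55 = 0.0182
D = 0.5455 - 0.0182 = 0.5273

0.5273


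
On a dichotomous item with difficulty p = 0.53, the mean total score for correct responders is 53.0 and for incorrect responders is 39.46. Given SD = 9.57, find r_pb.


q = 1 - p = 0.47
rpb = ((M1 - M0) / SD) * sqrt(p * q)
rpb = ((53.0 - 39.46) / 9.57) * sqrt(0.53 * 0.47)
rpb = 0.7061

0.7061


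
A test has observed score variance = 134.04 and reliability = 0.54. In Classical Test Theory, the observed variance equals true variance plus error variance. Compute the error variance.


var_true = rxx * var_obs = 0.54 * 134.04 = 72.3816
var_error = var_obs - var_true
var_error = 134.04 - 72.3816
var_error = 61.6584

61.6584


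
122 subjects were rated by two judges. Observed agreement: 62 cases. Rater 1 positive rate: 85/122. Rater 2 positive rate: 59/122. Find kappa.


P_o = 62/122 = 0.508197
P_e = (85*59 + 37*63) / 14884 = 0.49355
kappa = (P_o - P_e) / (1 - P_e)
kappa = (0.508197 - 0.49355) / (1 - 0.49355)
kappa = 0.0289

0.0289


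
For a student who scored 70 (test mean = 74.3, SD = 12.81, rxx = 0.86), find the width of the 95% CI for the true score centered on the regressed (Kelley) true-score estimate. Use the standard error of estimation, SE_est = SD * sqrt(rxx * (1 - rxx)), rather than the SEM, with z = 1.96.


True score estimate = 0.86*70 + 0.14*74.3 = 70.602
SE_est = SD * sqrt(rxx * (1 - rxx)) = 12.81 * sqrt(0.86 * 0.14) = 12.81 * sqrt(0.1204) = 4.444904
CI = T_est +/- z * SE_est, so width = 2 * z * SE_est = 2 * 1.96 * 4.444904
Width = 17.424

17.424


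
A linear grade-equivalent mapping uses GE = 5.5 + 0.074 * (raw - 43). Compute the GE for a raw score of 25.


raw - median = 25 - 43 = -18
slope * diff = 0.074 * -18 = -1.332
GE = 5.5 + -1.332
GE = 4.168

4.168


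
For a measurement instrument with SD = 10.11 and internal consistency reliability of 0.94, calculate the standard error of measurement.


SEM = SD * sqrt(1 - rxx)
SEM = 10.11 * sqrt(1 - 0.94)
SEM = 10.11 * sqrt(0.06) = 10.11 * 0.244949
SEM = 2.4764

2.4764


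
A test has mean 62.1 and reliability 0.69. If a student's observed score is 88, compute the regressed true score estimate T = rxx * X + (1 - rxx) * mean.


T_est = rxx * X + (1 - rxx) * mean
T_est = 0.69 * 88 + 0.31 * 62.1
T_est = 60.72 + 19.251
T_est = 79.971

79.971


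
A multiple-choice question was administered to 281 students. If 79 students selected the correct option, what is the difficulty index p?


Item difficulty p = number correct / total examinees
p = 79 / 281
p = 0.2811

0.2811


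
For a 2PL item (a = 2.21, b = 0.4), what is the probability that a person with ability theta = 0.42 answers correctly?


a*(theta - b) = 2.21 * (0.42 - 0.4) = 0.0442
exp(-0.0442) = 0.9568
P = 1 / (1 + 0.9568)
P = 0.511

0.511


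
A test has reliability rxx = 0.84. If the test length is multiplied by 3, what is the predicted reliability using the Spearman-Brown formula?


r_new = (n * rxx) / (1 + (n-1) * rxx)
r_new = (3 * 0.84) / (1 + 2 * 0.84)
r_new = 2.52 / 2.68
r_new = 0.9403

0.9403


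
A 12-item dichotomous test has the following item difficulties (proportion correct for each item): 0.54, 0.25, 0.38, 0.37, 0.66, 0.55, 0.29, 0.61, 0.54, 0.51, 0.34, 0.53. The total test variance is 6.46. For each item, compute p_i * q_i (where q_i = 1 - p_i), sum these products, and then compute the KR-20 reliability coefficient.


For each item, compute p_i * q_i:
  Item 1: 0.54 * 0.46 = 0.2484
  Item 2: 0.25 * 0.75 = 0.1875
  Item 3: 0.38 * 0.62 = 0.2356
  Item 4: 0.37 * 0.63 = 0.2331
  Item 5: 0.66 * 0.34 = 0.2244
  Item 6: 0.55 * 0.45 = 0.2475
  Item 7: 0.29 * 0.71 = 0.2059
  Item 8: 0.61 * 0.39 = 0.2379
  Item 9: 0.54 * 0.46 = 0.2484
  Item 10: 0.51 * 0.49 = 0.2499
  Item 11: 0.34 * 0.66 = 0.2244
  Item 12: 0.53 * 0.47 = 0.2491
Sum(p_i * q_i) = 0.2484 + 0.1875 + 0.2356 + 0.2331 + 0.2244 + 0.2475 + 0.2059 + 0.2379 + 0.2484 + 0.2499 + 0.2244 + 0.2491 = 2.7921
KR-20 = (k/(k-1)) * (1 - Sum(p_i*q_i) / Var_total)
= (12/11) * (1 - 2.7921/6.46)
= 1.0909 * 0.5678
KR-20 = 0.6194

0.6194


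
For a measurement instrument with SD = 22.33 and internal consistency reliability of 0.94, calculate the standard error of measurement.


SEM = SD * sqrt(1 - rxx)
SEM = 22.33 * sqrt(1 - 0.94)
SEM = 22.33 * sqrt(0.06) = 22.33 * 0.244949
SEM = 5.4697

5.4697


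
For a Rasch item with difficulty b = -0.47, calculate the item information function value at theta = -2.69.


P = 1/(1+exp(-(-2.69--0.47))) = 0.098
I = P*(1-P) = 0.098 * 0.902
I = 0.0884

0.0884


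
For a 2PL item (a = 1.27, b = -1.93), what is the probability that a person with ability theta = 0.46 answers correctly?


a*(theta - b) = 1.27 * (0.46 - -1.93) = 3.0353
exp(-3.0353) = 0.0481
P = 1 / (1 + 0.0481)
P = 0.9541

0.9541


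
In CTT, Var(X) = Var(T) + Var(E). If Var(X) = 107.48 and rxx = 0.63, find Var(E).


var_true = rxx * var_obs = 0.63 * 107.48 = 67.7124
var_error = var_obs - var_true
var_error = 107.48 - 67.7124
var_error = 39.7676

39.7676


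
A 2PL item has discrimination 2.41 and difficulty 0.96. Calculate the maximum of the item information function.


For 2PL, max info at theta = b = 0.96
I_max = a^2 / 4 = 2.41^2 / 4
= 5.8081 / 4
I_max = 1.452

1.452


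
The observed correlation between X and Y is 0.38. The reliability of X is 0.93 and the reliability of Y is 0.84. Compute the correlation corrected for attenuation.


r_corrected = rxy / sqrt(rxx * ryy)
= 0.38 / sqrt(0.93 * 0.84)
= 0.38 / sqrt(0.7812)
= 0.38 / 0.883855
r_corrected = 0.4299

0.4299


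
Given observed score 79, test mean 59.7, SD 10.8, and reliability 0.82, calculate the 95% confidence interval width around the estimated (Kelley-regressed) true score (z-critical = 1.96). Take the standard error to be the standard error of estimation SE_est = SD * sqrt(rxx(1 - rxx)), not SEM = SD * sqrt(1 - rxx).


True score estimate = 0.82*79 + 0.18*59.7 = 75.526
SE_est = SD * sqrt(rxx * (1 - rxx)) = 10.8 * sqrt(0.82 * 0.18) = 10.8 * sqrt(0.1476) = 4.149225
CI = T_est +/- z * SE_est, so width = 2 * z * SE_est = 2 * 1.96 * 4.149225
Width = 16.265

16.265


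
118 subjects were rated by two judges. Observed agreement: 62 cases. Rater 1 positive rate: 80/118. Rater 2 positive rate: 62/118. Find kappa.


P_o = 62/118 = 0.525424
P_e = (80*62 + 38*56) / 13924 = 0.509049
kappa = (P_o - P_e) / (1 - P_e)
kappa = (0.525424 - 0.509049) / (1 - 0.509049)
kappa = 0.0334

0.0334


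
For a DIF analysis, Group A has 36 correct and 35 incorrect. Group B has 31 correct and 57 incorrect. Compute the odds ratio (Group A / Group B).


Odds_A = 36/35 = 1.0286
Odds_B = 31/57 = 0.5439
OR = Odds_A / Odds_B = 1.0286 / 0.5439
Exactly, OR = (36 * 57) / (35 * 31) = 2052 / 1085
OR = 1.8912

1.8912


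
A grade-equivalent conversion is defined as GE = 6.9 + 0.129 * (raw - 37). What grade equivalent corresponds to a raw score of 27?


raw - median = 27 - 37 = -10
slope * diff = 0.129 * -10 = -1.29
GE = 6.9 + -1.29
GE = 5.61

5.61


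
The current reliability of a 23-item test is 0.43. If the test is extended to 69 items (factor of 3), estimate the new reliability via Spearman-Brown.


r_new = (n * rxx) / (1 + (n-1) * rxx)
r_new = (3 * 0.43) / (1 + 2 * 0.43)
r_new = 1.29 / 1.86
r_new = 0.6935

0.6935


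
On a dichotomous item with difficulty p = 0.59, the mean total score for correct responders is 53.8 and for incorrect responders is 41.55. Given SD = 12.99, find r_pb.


q = 1 - p = 0.41
rpb = ((M1 - M0) / SD) * sqrt(p * q)
rpb = ((53.8 - 41.55) / 12.99) * sqrt(0.59 * 0.41)
rpb = 0.4638

0.4638


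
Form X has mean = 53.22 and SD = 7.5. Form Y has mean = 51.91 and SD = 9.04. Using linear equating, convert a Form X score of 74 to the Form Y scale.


slope = SD_Y / SD_X = 9.04 / 7.5 ~ 1.2053
intercept = mean_Y - slope * mean_X = 51.91 - (9.04 / 7.5) * 53.22 ~ -12.2378
Y = slope * X + intercept. To avoid rounding drift from the rounded slope/intercept, evaluate the equivalent form Y = mean_Y + SD_Y * (X - mean_X) / SD_X at full precision:
Y = 51.91 + 9.04 * (74 - 53.22) / 7.5
Y = 51.91 + 9.04 * 20.78 / 7.5
Y = 51.91 + 187.8512 / 7.5
Y = 51.91 + 25.0468
Y = 76.9568

76.9568


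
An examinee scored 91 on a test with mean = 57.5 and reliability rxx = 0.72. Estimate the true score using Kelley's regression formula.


T_est = rxx * X + (1 - rxx) * mean
T_est = 0.72 * 91 + 0.28 * 57.5
T_est = 65.52 + 16.1
T_est = 81.62

81.62


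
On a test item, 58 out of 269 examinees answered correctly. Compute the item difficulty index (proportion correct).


Item difficulty p = number correct / total examinees
p = 58 / 269
p = 0.2156

0.2156


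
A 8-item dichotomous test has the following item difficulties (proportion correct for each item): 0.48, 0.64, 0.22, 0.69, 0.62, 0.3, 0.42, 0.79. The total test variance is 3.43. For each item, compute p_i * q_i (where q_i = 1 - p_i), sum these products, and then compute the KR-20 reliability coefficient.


For each item, compute p_i * q_i:
  Item 1: 0.48 * 0.52 = 0.2496
  Item 2: 0.64 * 0.36 = 0.2304
  Item 3: 0.22 * 0.78 = 0.1716
  Item 4: 0.69 * 0.31 = 0.2139
  Item 5: 0.62 * 0.38 = 0.2356
  Item 6: 0.3 * 0.7 = 0.21
  Item 7: 0.42 * 0.58 = 0.2436
  Item 8: 0.79 * 0.21 = 0.1659
Sum(p_i * q_i) = 0.2496 + 0.2304 + 0.1716 + 0.2139 + 0.2356 + 0.21 + 0.2436 + 0.1659 = 1.7206
KR-20 = (k/(k-1)) * (1 - Sum(p_i*q_i) / Var_total)
= (8/7) * (1 - 1.7206/3.43)
= 1.1429 * 0.4984
KR-20 = 0.5696

0.5696


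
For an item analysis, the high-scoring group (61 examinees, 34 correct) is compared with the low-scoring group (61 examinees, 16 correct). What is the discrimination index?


p_upper = 34/61 = 0.5574
p_lower = 16/61 = 0.2623
D = 0.5574 - 0.2623 = 0.2951

0.2951


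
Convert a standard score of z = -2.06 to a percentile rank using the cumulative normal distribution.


CDF(z) = 0.5 * (1 + erf(z/sqrt(2)))
erf(-1.4566) = -0.9606
CDF = 0.0197
Percentile rank = 0.0197 * 100 = 1.97

1.97


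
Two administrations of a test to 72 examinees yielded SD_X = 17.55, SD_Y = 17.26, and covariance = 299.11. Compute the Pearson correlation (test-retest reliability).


r = cov(X,Y) / (SD_X * SD_Y)
r = 299.11 / (17.55 * 17.26)
r = 299.11 / 302.913
r = 0.9874

0.9874


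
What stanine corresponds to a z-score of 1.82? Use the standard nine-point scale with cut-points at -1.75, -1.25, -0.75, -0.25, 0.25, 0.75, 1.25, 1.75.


Stanine boundaries: [-1.75, -1.25, -0.75, -0.25, 0.25, 0.75, 1.25, 1.75]
z = 1.82
Check each boundary:
  z >= -1.75 -> could be stanine 2
  z >= -1.25 -> could be stanine 3
  z >= -0.75 -> could be stanine 4
  z >= -0.25 -> could be stanine 5
  z >= 0.25 -> could be stanine 6
  z >= 0.75 -> could be stanine 7
  z >= 1.25 -> could be stanine 8
  z >= 1.75 -> could be stanine 9
Highest qualifying boundary gives stanine = 9

9


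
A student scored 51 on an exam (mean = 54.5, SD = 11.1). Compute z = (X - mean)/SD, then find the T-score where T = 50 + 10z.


z = (X - mean) / SD = (51 - 54.5) / 11.1
z = -3.5 / 11.1
z = -0.3153
T-score = T = 50 + 10z
Carry z at full precision (z = -3.5 / 11.1) into the conversion:
T-score = 50 + 10 * (-3.5 / 11.1) = 50 + -35 / 11.1
T-score = 50 + -3.1532
T-score = 46.8468

46.8468


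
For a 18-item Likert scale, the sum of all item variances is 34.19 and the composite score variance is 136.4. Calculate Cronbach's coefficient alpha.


alpha = (k/(k-1)) * (1 - sum(si^2)/s_total^2)
= (18/17) * (1 - 34.19/136.4)
alpha = 0.7934

0.7934


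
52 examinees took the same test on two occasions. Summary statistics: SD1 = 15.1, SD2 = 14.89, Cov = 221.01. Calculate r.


r = cov(X,Y) / (SD_X * SD_Y)
r = 221.01 / (15.1 * 14.89)
r = 221.01 / 224.839
r = 0.983

0.983


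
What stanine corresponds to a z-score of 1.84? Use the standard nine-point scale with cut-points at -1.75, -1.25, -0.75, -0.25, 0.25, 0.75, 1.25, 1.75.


Stanine boundaries: [-1.75, -1.25, -0.75, -0.25, 0.25, 0.75, 1.25, 1.75]
z = 1.84
Check each boundary:
  z >= -1.75 -> could be stanine 2
  z >= -1.25 -> could be stanine 3
  z >= -0.75 -> could be stanine 4
  z >= -0.25 -> could be stanine 5
  z >= 0.25 -> could be stanine 6
  z >= 0.75 -> could be stanine 7
  z >= 1.25 -> could be stanine 8
  z >= 1.75 -> could be stanine 9
Highest qualifying boundary gives stanine = 9

9


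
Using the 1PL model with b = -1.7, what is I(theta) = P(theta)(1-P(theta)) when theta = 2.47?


P = 1/(1+exp(-(2.47--1.7))) = 0.9848
I = P*(1-P) = 0.9848 * 0.0152
I = 0.015

0.015


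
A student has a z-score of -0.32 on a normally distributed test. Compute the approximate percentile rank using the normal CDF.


CDF(z) = 0.5 * (1 + erf(z/sqrt(2)))
erf(-0.2263) = -0.251
CDF = 0.3745
Percentile rank = 0.3745 * 100 = 37.45

37.45


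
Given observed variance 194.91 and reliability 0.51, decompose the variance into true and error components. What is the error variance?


var_true = rxx * var_obs = 0.51 * 194.91 = 99.4041
var_error = var_obs - var_true
var_error = 194.91 - 99.4041
var_error = 95.5059

95.5059


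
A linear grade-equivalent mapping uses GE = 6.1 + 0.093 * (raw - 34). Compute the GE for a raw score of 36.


raw - median = 36 - 34 = 2
slope * diff = 0.093 * 2 = 0.186
GE = 6.1 + 0.186
GE = 6.286

6.286


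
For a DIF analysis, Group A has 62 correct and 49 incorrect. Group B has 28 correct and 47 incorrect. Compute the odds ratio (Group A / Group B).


Odds_A = 62/49 = 1.2653
Odds_B = 28/47 = 0.5957
OR = Odds_A / Odds_B = 1.2653 / 0.5957
Exactly, OR = (62 * 47) / (49 * 28) = 2914 / 1372
OR = 2.1239

2.1239


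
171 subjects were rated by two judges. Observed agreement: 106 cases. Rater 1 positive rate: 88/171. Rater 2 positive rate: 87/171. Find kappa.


P_o = 106/171 = 0.619883
P_e = (88*87 + 83*84) / 29241 = 0.500256
kappa = (P_o - P_e) / (1 - P_e)
kappa = (0.619883 - 0.500256) / (1 - 0.500256)
kappa = 0.2394

0.2394


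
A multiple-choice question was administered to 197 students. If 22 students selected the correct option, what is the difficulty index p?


Item difficulty p = number correct / total examinees
p = 22 / 197
p = 0.1117

0.1117


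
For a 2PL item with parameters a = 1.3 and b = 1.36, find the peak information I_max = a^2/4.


For 2PL, max info at theta = b = 1.36
I_max = a^2 / 4 = 1.3^2 / 4
= 1.69 / 4
I_max = 0.4225

0.4225


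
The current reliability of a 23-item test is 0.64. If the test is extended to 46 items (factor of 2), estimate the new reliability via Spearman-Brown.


r_new = (n * rxx) / (1 + (n-1) * rxx)
r_new = (2 * 0.64) / (1 + 1 * 0.64)
r_new = 1.28 / 1.64
r_new = 0.7805

0.7805


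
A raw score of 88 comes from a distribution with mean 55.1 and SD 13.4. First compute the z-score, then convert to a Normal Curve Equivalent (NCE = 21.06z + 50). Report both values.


z = (X - mean) / SD = (88 - 55.1) / 13.4
z = 32.9 / 13.4
z = 2.4552
NCE = NCE = 21.06z + 50
Carry z at full precision (z = 32.9 / 13.4) into the conversion:
NCE = 21.06 * (32.9 / 13.4) + 50 = 692.874 / 13.4 + 50
NCE = 51.707 + 50
NCE = 101.707

101.707


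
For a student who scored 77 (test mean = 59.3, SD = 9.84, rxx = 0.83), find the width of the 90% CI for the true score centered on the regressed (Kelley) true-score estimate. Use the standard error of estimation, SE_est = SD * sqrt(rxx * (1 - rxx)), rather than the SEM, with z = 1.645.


True score estimate = 0.83*77 + 0.17*59.3 = 73.991
SE_est = SD * sqrt(rxx * (1 - rxx)) = 9.84 * sqrt(0.83 * 0.17) = 9.84 * sqrt(0.1411) = 3.696227
CI = T_est +/- z * SE_est, so width = 2 * z * SE_est = 2 * 1.645 * 3.696227
Width = 12.1606

12.1606


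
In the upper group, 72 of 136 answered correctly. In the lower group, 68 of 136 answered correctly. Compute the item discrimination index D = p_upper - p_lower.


p_upper = 72/136 = 0.5294
p_lower = 68/136 = 0.5
D = 0.5294 - 0.5 = 0.0294

0.0294


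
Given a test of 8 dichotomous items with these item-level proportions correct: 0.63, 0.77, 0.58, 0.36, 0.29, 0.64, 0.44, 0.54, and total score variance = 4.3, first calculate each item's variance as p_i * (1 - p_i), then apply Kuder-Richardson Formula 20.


For each item, compute p_i * q_i:
  Item 1: 0.63 * 0.37 = 0.2331
  Item 2: 0.77 * 0.23 = 0.1771
  Item 3: 0.58 * 0.42 = 0.2436
  Item 4: 0.36 * 0.64 = 0.2304
  Item 5: 0.29 * 0.71 = 0.2059
  Item 6: 0.64 * 0.36 = 0.2304
  Item 7: 0.44 * 0.56 = 0.2464
  Item 8: 0.54 * 0.46 = 0.2484
Sum(p_i * q_i) = 0.2331 + 0.1771 + 0.2436 + 0.2304 + 0.2059 + 0.2304 + 0.2464 + 0.2484 = 1.8153
KR-20 = (k/(k-1)) * (1 - Sum(p_i*q_i) / Var_total)
= (8/7) * (1 - 1.8153/4.3)
= 1.1429 * 0.5778
KR-20 = 0.6604

0.6604


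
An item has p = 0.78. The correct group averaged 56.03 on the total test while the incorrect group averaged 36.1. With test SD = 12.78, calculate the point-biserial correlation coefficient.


q = 1 - p = 0.22
rpb = ((M1 - M0) / SD) * sqrt(p * q)
rpb = ((56.03 - 36.1) / 12.78) * sqrt(0.78 * 0.22)
rpb = 0.646

0.646


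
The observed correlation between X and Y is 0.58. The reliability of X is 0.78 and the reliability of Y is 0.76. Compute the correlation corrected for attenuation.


r_corrected = rxy / sqrt(rxx * ryy)
= 0.58 / sqrt(0.78 * 0.76)
= 0.58 / sqrt(0.5928)
= 0.58 / 0.769935
r_corrected = 0.7533

0.7533


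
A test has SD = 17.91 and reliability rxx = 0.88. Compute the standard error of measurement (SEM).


SEM = SD * sqrt(1 - rxx)
SEM = 17.91 * sqrt(1 - 0.88)
SEM = 17.91 * sqrt(0.12) = 17.91 * 0.34641
SEM = 6.2042

6.2042


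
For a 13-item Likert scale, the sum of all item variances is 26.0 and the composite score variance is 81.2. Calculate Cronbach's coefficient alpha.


alpha = (k/(k-1)) * (1 - sum(si^2)/s_total^2)
= (13/12) * (1 - 26.0/81.2)
alpha = 0.7365

0.7365


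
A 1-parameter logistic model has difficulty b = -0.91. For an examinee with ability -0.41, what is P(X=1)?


theta - b = -0.41 - -0.91 = 0.5
exp(-(theta - b)) = exp(-0.5) = 0.6065
P = 1 / (1 + 0.6065)
P = 0.6225

0.6225


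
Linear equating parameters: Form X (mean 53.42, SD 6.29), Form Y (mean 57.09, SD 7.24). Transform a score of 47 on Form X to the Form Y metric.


slope = SD_Y / SD_X = 7.24 / 6.29 ~ 1.151
intercept = mean_Y - slope * mean_X = 57.09 - (7.24 / 6.29) * 53.42 ~ -4.3982
Y = slope * X + intercept. To avoid rounding drift from the rounded slope/intercept, evaluate the equivalent form Y = mean_Y + SD_Y * (X - mean_X) / SD_X at full precision:
Y = 57.09 + 7.24 * (47 - 53.42) / 6.29
Y = 57.09 - 7.24 * 6.42 / 6.29
Y = 57.09 - 46.4808 / 6.29
Y = 57.09 - 7.3896
Y = 49.7004

49.7004


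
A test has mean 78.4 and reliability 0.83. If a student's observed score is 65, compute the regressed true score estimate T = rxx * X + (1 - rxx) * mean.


T_est = rxx * X + (1 - rxx) * mean
T_est = 0.83 * 65 + 0.17 * 78.4
T_est = 53.95 + 13.328
T_est = 67.278

67.278


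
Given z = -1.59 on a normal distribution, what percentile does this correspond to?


CDF(z) = 0.5 * (1 + erf(z/sqrt(2)))
erf(-1.1243) = -0.8882
CDF = 0.0559
Percentile rank = 0.0559 * 100 = 5.59

5.59


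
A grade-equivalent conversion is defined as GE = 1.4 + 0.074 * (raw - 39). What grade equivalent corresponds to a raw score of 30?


raw - median = 30 - 39 = -9
slope * diff = 0.074 * -9 = -0.666
GE = 1.4 + -0.666
GE = 0.734

0.734


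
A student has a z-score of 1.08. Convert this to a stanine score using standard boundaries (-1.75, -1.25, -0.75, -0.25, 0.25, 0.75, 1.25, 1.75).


Stanine boundaries: [-1.75, -1.25, -0.75, -0.25, 0.25, 0.75, 1.25, 1.75]
z = 1.08
Check each boundary:
  z >= -1.75 -> could be stanine 2
  z >= -1.25 -> could be stanine 3
  z >= -0.75 -> could be stanine 4
  z >= -0.25 -> could be stanine 5
  z >= 0.25 -> could be stanine 6
  z >= 0.75 -> could be stanine 7
  z < 1.25
  z < 1.75
Highest qualifying boundary gives stanine = 7

7


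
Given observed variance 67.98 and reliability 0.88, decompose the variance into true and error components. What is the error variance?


var_true = rxx * var_obs = 0.88 * 67.98 = 59.8224
var_error = var_obs - var_true
var_error = 67.98 - 59.8224
var_error = 8.1576

8.1576


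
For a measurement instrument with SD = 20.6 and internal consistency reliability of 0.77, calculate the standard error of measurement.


SEM = SD * sqrt(1 - rxx)
SEM = 20.6 * sqrt(1 - 0.77)
SEM = 20.6 * sqrt(0.23) = 20.6 * 0.479583
SEM = 9.8794

9.8794


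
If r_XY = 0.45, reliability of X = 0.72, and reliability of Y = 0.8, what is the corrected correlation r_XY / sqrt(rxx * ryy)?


r_corrected = rxy / sqrt(rxx * ryy)
= 0.45 / sqrt(0.72 * 0.8)
= 0.45 / sqrt(0.576)
= 0.45 / 0.758947
r_corrected = 0.5929

0.5929


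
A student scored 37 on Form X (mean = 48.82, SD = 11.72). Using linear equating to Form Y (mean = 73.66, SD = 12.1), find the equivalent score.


slope = SD_Y / SD_X = 12.1 / 11.72 ~ 1.0324
intercept = mean_Y - slope * mean_X = 73.66 - (12.1 / 11.72) * 48.82 ~ 23.2571
Y = slope * X + intercept. To avoid rounding drift from the rounded slope/intercept, evaluate the equivalent form Y = mean_Y + SD_Y * (X - mean_X) / SD_X at full precision:
Y = 73.66 + 12.1 * (37 - 48.82) / 11.72
Y = 73.66 - 12.1 * 11.82 / 11.72
Y = 73.66 - 143.022 / 11.72
Y = 73.66 - 12.2032
Y = 61.4568

61.4568


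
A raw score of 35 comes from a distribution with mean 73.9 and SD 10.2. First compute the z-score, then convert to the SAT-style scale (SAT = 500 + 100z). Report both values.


z = (X - mean) / SD = (35 - 73.9) / 10.2
z = -38.9 / 10.2
z = -3.8137
SAT-scale = SAT = 500 + 100z
Carry z at full precision (z = -38.9 / 10.2) into the conversion:
SAT-scale = 500 + 100 * (-38.9 / 10.2) = 500 + -3890 / 10.2
SAT-scale = 500 + -381.3725
SAT-scale = 118.6275

118.6275


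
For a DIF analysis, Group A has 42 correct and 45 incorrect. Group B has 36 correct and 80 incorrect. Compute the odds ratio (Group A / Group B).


Odds_A = 42/45 = 0.9333
Odds_B = 36/80 = 0.45
OR = Odds_A / Odds_B = 0.9333 / 0.45
Exactly, OR = (42 * 80) / (45 * 36) = 3360 / 1620
OR = 2.0741

2.0741


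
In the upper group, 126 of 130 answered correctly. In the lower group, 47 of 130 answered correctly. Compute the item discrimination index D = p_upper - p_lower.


p_upper = 126/130 = 0.9692
p_lower = 47/130 = 0.3615
D = 0.9692 - 0.3615 = 0.6077

0.6077


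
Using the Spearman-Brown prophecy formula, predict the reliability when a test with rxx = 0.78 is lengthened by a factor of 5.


r_new = (n * rxx) / (1 + (n-1) * rxx)
r_new = (5 * 0.78) / (1 + 4 * 0.78)
r_new = 3.9 / 4.12
r_new = 0.9466

0.9466


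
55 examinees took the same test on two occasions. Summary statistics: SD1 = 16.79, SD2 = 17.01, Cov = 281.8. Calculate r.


r = cov(X,Y) / (SD_X * SD_Y)
r = 281.8 / (16.79 * 17.01)
r = 281.8 / 285.5979
r = 0.9867

0.9867


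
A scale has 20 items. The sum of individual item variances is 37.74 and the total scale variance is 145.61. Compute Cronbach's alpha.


alpha = (k/(k-1)) * (1 - sum(si^2)/s_total^2)
= (20/19) * (1 - 37.74/145.61)
alpha = 0.7798

0.7798


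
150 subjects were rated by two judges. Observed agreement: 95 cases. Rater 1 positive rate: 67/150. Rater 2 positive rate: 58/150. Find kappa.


P_o = 95/150 = 0.633333
P_e = (67*58 + 83*92) / 22500 = 0.512089
kappa = (P_o - P_e) / (1 - P_e)
kappa = (0.633333 - 0.512089) / (1 - 0.512089)
kappa = 0.2485

0.2485


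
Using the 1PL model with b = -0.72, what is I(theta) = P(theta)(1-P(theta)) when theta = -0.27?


P = 1/(1+exp(-(-0.27--0.72))) = 0.6106
I = P*(1-P) = 0.6106 * 0.3894
I = 0.2378

0.2378


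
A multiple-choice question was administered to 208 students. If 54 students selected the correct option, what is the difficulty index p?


Item difficulty p = number correct / total examinees
p = 54 / 208
p = 0.2596

0.2596


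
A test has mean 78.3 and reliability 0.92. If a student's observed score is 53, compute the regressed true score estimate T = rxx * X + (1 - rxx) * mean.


T_est = rxx * X + (1 - rxx) * mean
T_est = 0.92 * 53 + 0.08 * 78.3
T_est = 48.76 + 6.264
T_est = 55.024

55.024


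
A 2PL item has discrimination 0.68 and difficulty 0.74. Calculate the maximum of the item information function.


For 2PL, max info at theta = b = 0.74
I_max = a^2 / 4 = 0.68^2 / 4
= 0.4624 / 4
I_max = 0.1156

0.1156


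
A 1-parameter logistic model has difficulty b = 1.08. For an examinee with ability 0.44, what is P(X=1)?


theta - b = 0.44 - 1.08 = -0.64
exp(-(theta - b)) = exp(0.64) = 1.8965
P = 1 / (1 + 1.8965)
P = 0.3452

0.3452


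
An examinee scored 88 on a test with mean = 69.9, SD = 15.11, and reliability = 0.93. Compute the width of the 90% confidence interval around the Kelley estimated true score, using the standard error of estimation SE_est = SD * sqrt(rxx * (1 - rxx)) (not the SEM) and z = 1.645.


True score estimate = 0.93*88 + 0.07*69.9 = 86.733
SE_est = SD * sqrt(rxx * (1 - rxx)) = 15.11 * sqrt(0.93 * 0.07) = 15.11 * sqrt(0.0651) = 3.855271
CI = T_est +/- z * SE_est, so width = 2 * z * SE_est = 2 * 1.645 * 3.855271
Width = 12.6838

12.6838


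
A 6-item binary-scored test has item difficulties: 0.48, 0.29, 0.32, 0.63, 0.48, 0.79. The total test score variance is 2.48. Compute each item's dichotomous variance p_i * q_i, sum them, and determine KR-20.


For each item, compute p_i * q_i:
  Item 1: 0.48 * 0.52 = 0.2496
  Item 2: 0.29 * 0.71 = 0.2059
  Item 3: 0.32 * 0.68 = 0.2176
  Item 4: 0.63 * 0.37 = 0.2331
  Item 5: 0.48 * 0.52 = 0.2496
  Item 6: 0.79 * 0.21 = 0.1659
Sum(p_i * q_i) = 0.2496 + 0.2059 + 0.2176 + 0.2331 + 0.2496 + 0.1659 = 1.3217
KR-20 = (k/(k-1)) * (1 - Sum(p_i*q_i) / Var_total)
= (6/5) * (1 - 1.3217/2.48)
= 1.2 * 0.4671
KR-20 = 0.5605

0.5605


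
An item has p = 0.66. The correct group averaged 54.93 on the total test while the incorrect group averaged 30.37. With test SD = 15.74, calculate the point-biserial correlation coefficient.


q = 1 - p = 0.34
rpb = ((M1 - M0) / SD) * sqrt(p * q)
rpb = ((54.93 - 30.37) / 15.74) * sqrt(0.66 * 0.34)
rpb = 0.7392

0.7392


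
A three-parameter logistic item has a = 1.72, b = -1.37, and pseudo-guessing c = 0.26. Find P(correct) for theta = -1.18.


logit = 1.72*(-1.18 - -1.37) = 0.3268
P* = 1/(1 + exp(-0.3268)) = 0.581
P = 0.26 + (1 - 0.26) * 0.581
P = 0.6899

0.6899


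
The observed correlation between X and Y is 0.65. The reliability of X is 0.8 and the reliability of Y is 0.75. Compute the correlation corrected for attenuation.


r_corrected = rxy / sqrt(rxx * ryy)
= 0.65 / sqrt(0.8 * 0.75)
= 0.65 / sqrt(0.6)
= 0.65 / 0.774597
r_corrected = 0.8391

0.8391


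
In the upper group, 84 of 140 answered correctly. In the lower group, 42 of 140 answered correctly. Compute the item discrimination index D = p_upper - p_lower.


p_upper = 84/140 = 0.6
p_lower = 42/140 = 0.3
D = 0.6 - 0.3 = 0.3

0.3


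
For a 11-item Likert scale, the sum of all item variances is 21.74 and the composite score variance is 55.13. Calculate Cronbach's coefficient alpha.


alpha = (k/(k-1)) * (1 - sum(si^2)/s_total^2)
= (11/10) * (1 - 21.74/55.13)
alpha = 0.6662

0.6662


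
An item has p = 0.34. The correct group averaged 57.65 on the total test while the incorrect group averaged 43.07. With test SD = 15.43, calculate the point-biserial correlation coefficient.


q = 1 - p = 0.66
rpb = ((M1 - M0) / SD) * sqrt(p * q)
rpb = ((57.65 - 43.07) / 15.43) * sqrt(0.34 * 0.66)
rpb = 0.4476

0.4476


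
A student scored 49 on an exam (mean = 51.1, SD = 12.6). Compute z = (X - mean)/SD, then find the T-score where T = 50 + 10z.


z = (X - mean) / SD = (49 - 51.1) / 12.6
z = -2.1 / 12.6
z = -0.1667
T-score = T = 50 + 10z
Carry z at full precision (z = -2.1 / 12.6) into the conversion:
T-score = 50 + 10 * (-2.1 / 12.6) = 50 + -21 / 12.6
T-score = 50 + -1.6667
T-score = 48.3333

48.3333


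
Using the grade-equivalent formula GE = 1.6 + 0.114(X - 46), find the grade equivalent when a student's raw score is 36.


raw - median = 36 - 46 = -10
slope * diff = 0.114 * -10 = -1.14
GE = 1.6 + -1.14
GE = 0.46

0.46


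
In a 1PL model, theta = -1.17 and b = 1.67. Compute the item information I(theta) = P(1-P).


P = 1/(1+exp(-(-1.17-1.67))) = 0.0552
I = P*(1-P) = 0.0552 * 0.9448
I = 0.0522

0.0522


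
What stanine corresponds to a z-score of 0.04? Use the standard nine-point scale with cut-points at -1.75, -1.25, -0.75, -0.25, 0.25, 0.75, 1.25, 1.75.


Stanine boundaries: [-1.75, -1.25, -0.75, -0.25, 0.25, 0.75, 1.25, 1.75]
z = 0.04
Check each boundary:
  z >= -1.75 -> could be stanine 2
  z >= -1.25 -> could be stanine 3
  z >= -0.75 -> could be stanine 4
  z >= -0.25 -> could be stanine 5
  z < 0.25
  z < 0.75
  z < 1.25
  z < 1.75
Highest qualifying boundary gives stanine = 5

5


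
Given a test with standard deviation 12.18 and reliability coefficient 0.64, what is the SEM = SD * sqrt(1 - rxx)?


SEM = SD * sqrt(1 - rxx)
SEM = 12.18 * sqrt(1 - 0.64)
SEM = 12.18 * sqrt(0.36) = 12.18 * 0.6
SEM = 7.308

7.308


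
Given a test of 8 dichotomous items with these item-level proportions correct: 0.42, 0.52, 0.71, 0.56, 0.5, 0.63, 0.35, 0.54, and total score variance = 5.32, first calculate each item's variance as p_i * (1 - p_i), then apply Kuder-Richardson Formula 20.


For each item, compute p_i * q_i:
  Item 1: 0.42 * 0.58 = 0.2436
  Item 2: 0.52 * 0.48 = 0.2496
  Item 3: 0.71 * 0.29 = 0.2059
  Item 4: 0.56 * 0.44 = 0.2464
  Item 5: 0.5 * 0.5 = 0.25
  Item 6: 0.63 * 0.37 = 0.2331
  Item 7: 0.35 * 0.65 = 0.2275
  Item 8: 0.54 * 0.46 = 0.2484
Sum(p_i * q_i) = 0.2436 + 0.2496 + 0.2059 + 0.2464 + 0.25 + 0.2331 + 0.2275 + 0.2484 = 1.9045
KR-20 = (k/(k-1)) * (1 - Sum(p_i*q_i) / Var_total)
= (8/7) * (1 - 1.9045/5.32)
= 1.1429 * 0.642
KR-20 = 0.7337

0.7337
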